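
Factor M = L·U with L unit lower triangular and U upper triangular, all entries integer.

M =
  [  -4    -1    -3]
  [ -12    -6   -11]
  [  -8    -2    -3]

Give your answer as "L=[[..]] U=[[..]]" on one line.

  r1 -= 3·r0 → [0,-3,-2]
  r2 -= 2·r0 → [0,0,3]
  r2 -= 0·r1 → [0,0,3]

L=[[1,0,0],[3,1,0],[2,0,1]] U=[[-4,-1,-3],[0,-3,-2],[0,0,3]]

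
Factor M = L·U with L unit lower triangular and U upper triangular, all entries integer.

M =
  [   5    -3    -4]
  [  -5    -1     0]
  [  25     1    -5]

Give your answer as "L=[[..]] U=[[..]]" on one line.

  R1 -= -1·R0 → [0,-4,-4]
  R2 -= 5·R0 → [0,16,15]
  R2 -= -4·R1 → [0,0,-1]

L=[[1,0,0],[-1,1,0],[5,-4,1]] U=[[5,-3,-4],[0,-4,-4],[0,0,-1]]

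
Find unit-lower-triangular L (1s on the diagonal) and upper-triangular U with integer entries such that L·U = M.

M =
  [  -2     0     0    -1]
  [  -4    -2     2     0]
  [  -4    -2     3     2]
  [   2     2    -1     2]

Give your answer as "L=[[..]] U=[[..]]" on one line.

L=[[1,0,0,0],[2,1,0,0],[2,1,1,0],[-1,-1,1,1]] U=[[-2,0,0,-1],[0,-2,2,2],[0,0,1,2],[0,0,0,1]]

  R1 -= 2·R0 → [0,-2,2,2]
  R2 -= 2·R0 → [0,-2,3,4]
  R3 -= -1·R0 → [0,2,-1,1]
  R2 -= 1·R1 → [0,0,1,2]
  R3 -= -1·R1 → [0,0,1,3]
  R3 -= 1·R2 → [0,0,0,1]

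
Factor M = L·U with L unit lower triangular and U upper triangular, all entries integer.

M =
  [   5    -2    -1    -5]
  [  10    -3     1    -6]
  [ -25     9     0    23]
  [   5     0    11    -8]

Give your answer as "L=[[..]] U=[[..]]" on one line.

  r1 -= 2·r0 → [0,1,3,4]
  r2 -= -5·r0 → [0,-1,-5,-2]
  r3 -= 1·r0 → [0,2,12,-3]
  r2 -= -1·r1 → [0,0,-2,2]
  r3 -= 2·r1 → [0,0,6,-11]
  r3 -= -3·r2 → [0,0,0,-5]

L=[[1,0,0,0],[2,1,0,0],[-5,-1,1,0],[1,2,-3,1]] U=[[5,-2,-1,-5],[0,1,3,4],[0,0,-2,2],[0,0,0,-5]]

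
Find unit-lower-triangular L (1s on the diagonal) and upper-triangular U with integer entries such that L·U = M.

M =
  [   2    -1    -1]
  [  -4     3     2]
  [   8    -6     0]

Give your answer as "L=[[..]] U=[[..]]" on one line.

  r1 -= -2·r0 → [0,1,0]
  r2 -= 4·r0 → [0,-2,4]
  r2 -= -2·r1 → [0,0,4]

L=[[1,0,0],[-2,1,0],[4,-2,1]] U=[[2,-1,-1],[0,1,0],[0,0,4]]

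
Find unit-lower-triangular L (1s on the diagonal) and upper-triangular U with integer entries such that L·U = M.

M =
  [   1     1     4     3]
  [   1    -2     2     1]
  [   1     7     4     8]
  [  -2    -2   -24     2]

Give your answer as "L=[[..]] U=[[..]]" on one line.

  R1 -= 1·R0 → [0,-3,-2,-2]
  R2 -= 1·R0 → [0,6,0,5]
  R3 -= -2·R0 → [0,0,-16,8]
  R2 -= -2·R1 → [0,0,-4,1]
  R3 -= 0·R1 → [0,0,-16,8]
  R3 -= 4·R2 → [0,0,0,4]

L=[[1,0,0,0],[1,1,0,0],[1,-2,1,0],[-2,0,4,1]] U=[[1,1,4,3],[0,-3,-2,-2],[0,0,-4,1],[0,0,0,4]]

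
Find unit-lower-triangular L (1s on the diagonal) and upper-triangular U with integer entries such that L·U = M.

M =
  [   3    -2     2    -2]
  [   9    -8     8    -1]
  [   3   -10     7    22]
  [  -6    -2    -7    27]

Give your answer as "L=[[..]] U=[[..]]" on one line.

  r1 -= 3·r0 → [0,-2,2,5]
  r2 -= 1·r0 → [0,-8,5,24]
  r3 -= -2·r0 → [0,-6,-3,23]
  r2 -= 4·r1 → [0,0,-3,4]
  r3 -= 3·r1 → [0,0,-9,8]
  r3 -= 3·r2 → [0,0,0,-4]

L=[[1,0,0,0],[3,1,0,0],[1,4,1,0],[-2,3,3,1]] U=[[3,-2,2,-2],[0,-2,2,5],[0,0,-3,4],[0,0,0,-4]]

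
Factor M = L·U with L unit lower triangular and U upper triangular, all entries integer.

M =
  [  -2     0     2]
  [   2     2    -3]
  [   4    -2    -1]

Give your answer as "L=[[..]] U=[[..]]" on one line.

L=[[1,0,0],[-1,1,0],[-2,-1,1]] U=[[-2,0,2],[0,2,-1],[0,0,2]]

  R1 -= -1·R0 → [0,2,-1]
  R2 -= -2·R0 → [0,-2,3]
  R2 -= -1·R1 → [0,0,2]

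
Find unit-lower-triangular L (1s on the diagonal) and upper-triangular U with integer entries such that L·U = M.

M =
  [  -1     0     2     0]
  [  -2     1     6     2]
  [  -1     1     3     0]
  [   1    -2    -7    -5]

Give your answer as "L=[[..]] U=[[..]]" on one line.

  R1 -= 2·R0 → [0,1,2,2]
  R2 -= 1·R0 → [0,1,1,0]
  R3 -= -1·R0 → [0,-2,-5,-5]
  R2 -= 1·R1 → [0,0,-1,-2]
  R3 -= -2·R1 → [0,0,-1,-1]
  R3 -= 1·R2 → [0,0,0,1]

L=[[1,0,0,0],[2,1,0,0],[1,1,1,0],[-1,-2,1,1]] U=[[-1,0,2,0],[0,1,2,2],[0,0,-1,-2],[0,0,0,1]]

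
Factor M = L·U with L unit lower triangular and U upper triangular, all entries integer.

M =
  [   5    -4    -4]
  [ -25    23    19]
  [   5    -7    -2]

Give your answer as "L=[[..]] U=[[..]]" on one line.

L=[[1,0,0],[-5,1,0],[1,-1,1]] U=[[5,-4,-4],[0,3,-1],[0,0,1]]

  r1 -= -5·r0 → [0,3,-1]
  r2 -= 1·r0 → [0,-3,2]
  r2 -= -1·r1 → [0,0,1]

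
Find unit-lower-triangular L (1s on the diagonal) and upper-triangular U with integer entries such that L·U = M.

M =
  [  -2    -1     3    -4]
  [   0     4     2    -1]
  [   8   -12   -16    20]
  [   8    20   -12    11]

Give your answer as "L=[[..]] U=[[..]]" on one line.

L=[[1,0,0,0],[0,1,0,0],[-4,-4,1,0],[-4,4,-2,1]] U=[[-2,-1,3,-4],[0,4,2,-1],[0,0,4,0],[0,0,0,-1]]

  r1 -= 0·r0 → [0,4,2,-1]
  r2 -= -4·r0 → [0,-16,-4,4]
  r3 -= -4·r0 → [0,16,0,-5]
  r2 -= -4·r1 → [0,0,4,0]
  r3 -= 4·r1 → [0,0,-8,-1]
  r3 -= -2·r2 → [0,0,0,-1]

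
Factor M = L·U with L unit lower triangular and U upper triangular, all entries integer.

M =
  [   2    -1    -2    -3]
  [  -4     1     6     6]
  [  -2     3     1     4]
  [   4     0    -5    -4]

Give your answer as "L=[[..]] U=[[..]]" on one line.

L=[[1,0,0,0],[-2,1,0,0],[-1,-2,1,0],[2,-2,1,1]] U=[[2,-1,-2,-3],[0,-1,2,0],[0,0,3,1],[0,0,0,1]]

  r1 -= -2·r0 → [0,-1,2,0]
  r2 -= -1·r0 → [0,2,-1,1]
  r3 -= 2·r0 → [0,2,-1,2]
  r2 -= -2·r1 → [0,0,3,1]
  r3 -= -2·r1 → [0,0,3,2]
  r3 -= 1·r2 → [0,0,0,1]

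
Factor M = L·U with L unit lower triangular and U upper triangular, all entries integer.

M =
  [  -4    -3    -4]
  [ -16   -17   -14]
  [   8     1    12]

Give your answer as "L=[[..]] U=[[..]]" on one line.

L=[[1,0,0],[4,1,0],[-2,1,1]] U=[[-4,-3,-4],[0,-5,2],[0,0,2]]

  row1 -= 4·row0 → [0,-5,2]
  row2 -= -2·row0 → [0,-5,4]
  row2 -= 1·row1 → [0,0,2]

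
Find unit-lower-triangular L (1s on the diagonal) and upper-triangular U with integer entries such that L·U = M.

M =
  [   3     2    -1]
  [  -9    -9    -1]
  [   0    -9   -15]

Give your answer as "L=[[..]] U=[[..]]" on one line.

L=[[1,0,0],[-3,1,0],[0,3,1]] U=[[3,2,-1],[0,-3,-4],[0,0,-3]]

  r1 -= -3·r0 → [0,-3,-4]
  r2 -= 0·r0 → [0,-9,-15]
  r2 -= 3·r1 → [0,0,-3]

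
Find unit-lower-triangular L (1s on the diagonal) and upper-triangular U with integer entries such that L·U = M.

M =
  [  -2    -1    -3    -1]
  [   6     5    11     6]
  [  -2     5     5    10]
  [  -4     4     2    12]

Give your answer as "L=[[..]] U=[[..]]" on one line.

L=[[1,0,0,0],[-3,1,0,0],[1,3,1,0],[2,3,1,1]] U=[[-2,-1,-3,-1],[0,2,2,3],[0,0,2,2],[0,0,0,3]]

  R1 -= -3·R0 → [0,2,2,3]
  R2 -= 1·R0 → [0,6,8,11]
  R3 -= 2·R0 → [0,6,8,14]
  R2 -= 3·R1 → [0,0,2,2]
  R3 -= 3·R1 → [0,0,2,5]
  R3 -= 1·R2 → [0,0,0,3]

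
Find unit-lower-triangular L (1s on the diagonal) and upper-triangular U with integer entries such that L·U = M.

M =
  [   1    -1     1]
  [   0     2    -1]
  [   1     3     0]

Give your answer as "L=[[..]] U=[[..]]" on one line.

  r1 -= 0·r0 → [0,2,-1]
  r2 -= 1·r0 → [0,4,-1]
  r2 -= 2·r1 → [0,0,1]

L=[[1,0,0],[0,1,0],[1,2,1]] U=[[1,-1,1],[0,2,-1],[0,0,1]]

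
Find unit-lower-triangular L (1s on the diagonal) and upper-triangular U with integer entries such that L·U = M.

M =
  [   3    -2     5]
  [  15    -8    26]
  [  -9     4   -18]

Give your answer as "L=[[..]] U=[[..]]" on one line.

  R1 -= 5·R0 → [0,2,1]
  R2 -= -3·R0 → [0,-2,-3]
  R2 -= -1·R1 → [0,0,-2]

L=[[1,0,0],[5,1,0],[-3,-1,1]] U=[[3,-2,5],[0,2,1],[0,0,-2]]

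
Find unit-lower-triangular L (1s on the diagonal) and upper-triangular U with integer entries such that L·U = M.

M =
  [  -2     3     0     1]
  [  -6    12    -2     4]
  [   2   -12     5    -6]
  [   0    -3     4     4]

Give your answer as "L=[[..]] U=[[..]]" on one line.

L=[[1,0,0,0],[3,1,0,0],[-1,-3,1,0],[0,-1,-2,1]] U=[[-2,3,0,1],[0,3,-2,1],[0,0,-1,-2],[0,0,0,1]]

  r1 -= 3·r0 → [0,3,-2,1]
  r2 -= -1·r0 → [0,-9,5,-5]
  r3 -= 0·r0 → [0,-3,4,4]
  r2 -= -3·r1 → [0,0,-1,-2]
  r3 -= -1·r1 → [0,0,2,5]
  r3 -= -2·r2 → [0,0,0,1]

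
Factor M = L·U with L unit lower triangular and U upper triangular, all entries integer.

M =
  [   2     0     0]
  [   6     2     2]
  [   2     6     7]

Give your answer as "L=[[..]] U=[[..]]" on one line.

  row1 -= 3·row0 → [0,2,2]
  row2 -= 1·row0 → [0,6,7]
  row2 -= 3·row1 → [0,0,1]

L=[[1,0,0],[3,1,0],[1,3,1]] U=[[2,0,0],[0,2,2],[0,0,1]]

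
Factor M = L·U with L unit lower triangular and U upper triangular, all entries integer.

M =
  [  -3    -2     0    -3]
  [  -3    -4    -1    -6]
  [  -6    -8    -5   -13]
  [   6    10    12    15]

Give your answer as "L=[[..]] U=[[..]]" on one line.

  row1 -= 1·row0 → [0,-2,-1,-3]
  row2 -= 2·row0 → [0,-4,-5,-7]
  row3 -= -2·row0 → [0,6,12,9]
  row2 -= 2·row1 → [0,0,-3,-1]
  row3 -= -3·row1 → [0,0,9,0]
  row3 -= -3·row2 → [0,0,0,-3]

L=[[1,0,0,0],[1,1,0,0],[2,2,1,0],[-2,-3,-3,1]] U=[[-3,-2,0,-3],[0,-2,-1,-3],[0,0,-3,-1],[0,0,0,-3]]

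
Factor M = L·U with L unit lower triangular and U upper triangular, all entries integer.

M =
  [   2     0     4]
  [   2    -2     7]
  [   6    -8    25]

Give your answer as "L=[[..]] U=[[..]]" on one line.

  R1 -= 1·R0 → [0,-2,3]
  R2 -= 3·R0 → [0,-8,13]
  R2 -= 4·R1 → [0,0,1]

L=[[1,0,0],[1,1,0],[3,4,1]] U=[[2,0,4],[0,-2,3],[0,0,1]]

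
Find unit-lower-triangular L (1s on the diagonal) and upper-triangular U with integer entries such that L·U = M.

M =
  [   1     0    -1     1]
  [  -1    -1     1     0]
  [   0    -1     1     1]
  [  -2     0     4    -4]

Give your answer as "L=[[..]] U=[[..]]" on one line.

L=[[1,0,0,0],[-1,1,0,0],[0,1,1,0],[-2,0,2,1]] U=[[1,0,-1,1],[0,-1,0,1],[0,0,1,0],[0,0,0,-2]]

  r1 -= -1·r0 → [0,-1,0,1]
  r2 -= 0·r0 → [0,-1,1,1]
  r3 -= -2·r0 → [0,0,2,-2]
  r2 -= 1·r1 → [0,0,1,0]
  r3 -= 0·r1 → [0,0,2,-2]
  r3 -= 2·r2 → [0,0,0,-2]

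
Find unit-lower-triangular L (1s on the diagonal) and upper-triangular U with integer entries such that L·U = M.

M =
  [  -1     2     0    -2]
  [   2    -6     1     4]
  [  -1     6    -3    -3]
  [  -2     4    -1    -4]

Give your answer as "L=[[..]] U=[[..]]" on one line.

  R1 -= -2·R0 → [0,-2,1,0]
  R2 -= 1·R0 → [0,4,-3,-1]
  R3 -= 2·R0 → [0,0,-1,0]
  R2 -= -2·R1 → [0,0,-1,-1]
  R3 -= 0·R1 → [0,0,-1,0]
  R3 -= 1·R2 → [0,0,0,1]

L=[[1,0,0,0],[-2,1,0,0],[1,-2,1,0],[2,0,1,1]] U=[[-1,2,0,-2],[0,-2,1,0],[0,0,-1,-1],[0,0,0,1]]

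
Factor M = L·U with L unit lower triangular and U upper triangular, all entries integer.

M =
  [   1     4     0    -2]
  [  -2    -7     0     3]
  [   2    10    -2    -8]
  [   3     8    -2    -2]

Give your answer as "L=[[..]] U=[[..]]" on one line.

  row1 -= -2·row0 → [0,1,0,-1]
  row2 -= 2·row0 → [0,2,-2,-4]
  row3 -= 3·row0 → [0,-4,-2,4]
  row2 -= 2·row1 → [0,0,-2,-2]
  row3 -= -4·row1 → [0,0,-2,0]
  row3 -= 1·row2 → [0,0,0,2]

L=[[1,0,0,0],[-2,1,0,0],[2,2,1,0],[3,-4,1,1]] U=[[1,4,0,-2],[0,1,0,-1],[0,0,-2,-2],[0,0,0,2]]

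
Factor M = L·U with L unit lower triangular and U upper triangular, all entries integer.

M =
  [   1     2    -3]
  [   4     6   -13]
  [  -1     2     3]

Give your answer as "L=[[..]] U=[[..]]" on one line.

L=[[1,0,0],[4,1,0],[-1,-2,1]] U=[[1,2,-3],[0,-2,-1],[0,0,-2]]

  r1 -= 4·r0 → [0,-2,-1]
  r2 -= -1·r0 → [0,4,0]
  r2 -= -2·r1 → [0,0,-2]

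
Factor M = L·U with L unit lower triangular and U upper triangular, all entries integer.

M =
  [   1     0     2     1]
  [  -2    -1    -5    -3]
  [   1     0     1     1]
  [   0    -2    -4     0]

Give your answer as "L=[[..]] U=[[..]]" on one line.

L=[[1,0,0,0],[-2,1,0,0],[1,0,1,0],[0,2,2,1]] U=[[1,0,2,1],[0,-1,-1,-1],[0,0,-1,0],[0,0,0,2]]

  row1 -= -2·row0 → [0,-1,-1,-1]
  row2 -= 1·row0 → [0,0,-1,0]
  row3 -= 0·row0 → [0,-2,-4,0]
  row2 -= 0·row1 → [0,0,-1,0]
  row3 -= 2·row1 → [0,0,-2,2]
  row3 -= 2·row2 → [0,0,0,2]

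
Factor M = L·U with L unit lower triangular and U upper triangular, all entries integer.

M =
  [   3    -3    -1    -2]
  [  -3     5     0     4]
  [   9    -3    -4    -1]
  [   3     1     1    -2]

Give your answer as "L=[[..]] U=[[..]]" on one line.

L=[[1,0,0,0],[-1,1,0,0],[3,3,1,0],[1,2,2,1]] U=[[3,-3,-1,-2],[0,2,-1,2],[0,0,2,-1],[0,0,0,-2]]

  r1 -= -1·r0 → [0,2,-1,2]
  r2 -= 3·r0 → [0,6,-1,5]
  r3 -= 1·r0 → [0,4,2,0]
  r2 -= 3·r1 → [0,0,2,-1]
  r3 -= 2·r1 → [0,0,4,-4]
  r3 -= 2·r2 → [0,0,0,-2]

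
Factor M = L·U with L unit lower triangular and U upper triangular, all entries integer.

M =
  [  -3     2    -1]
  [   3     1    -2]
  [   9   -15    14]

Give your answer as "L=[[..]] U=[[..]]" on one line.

  row1 -= -1·row0 → [0,3,-3]
  row2 -= -3·row0 → [0,-9,11]
  row2 -= -3·row1 → [0,0,2]

L=[[1,0,0],[-1,1,0],[-3,-3,1]] U=[[-3,2,-1],[0,3,-3],[0,0,2]]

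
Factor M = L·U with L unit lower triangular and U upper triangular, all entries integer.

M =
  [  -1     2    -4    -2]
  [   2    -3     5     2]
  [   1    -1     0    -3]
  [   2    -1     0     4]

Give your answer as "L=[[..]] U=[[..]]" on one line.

L=[[1,0,0,0],[-2,1,0,0],[-1,1,1,0],[-2,3,-1,1]] U=[[-1,2,-4,-2],[0,1,-3,-2],[0,0,-1,-3],[0,0,0,3]]

  R1 -= -2·R0 → [0,1,-3,-2]
  R2 -= -1·R0 → [0,1,-4,-5]
  R3 -= -2·R0 → [0,3,-8,0]
  R2 -= 1·R1 → [0,0,-1,-3]
  R3 -= 3·R1 → [0,0,1,6]
  R3 -= -1·R2 → [0,0,0,3]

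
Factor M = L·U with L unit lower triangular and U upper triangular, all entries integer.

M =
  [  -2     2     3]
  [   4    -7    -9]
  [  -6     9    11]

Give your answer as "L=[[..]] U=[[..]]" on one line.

L=[[1,0,0],[-2,1,0],[3,-1,1]] U=[[-2,2,3],[0,-3,-3],[0,0,-1]]

  row1 -= -2·row0 → [0,-3,-3]
  row2 -= 3·row0 → [0,3,2]
  row2 -= -1·row1 → [0,0,-1]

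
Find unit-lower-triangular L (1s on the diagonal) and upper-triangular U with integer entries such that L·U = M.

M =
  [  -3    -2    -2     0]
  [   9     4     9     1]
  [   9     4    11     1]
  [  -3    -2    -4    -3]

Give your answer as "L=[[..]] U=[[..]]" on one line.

  r1 -= -3·r0 → [0,-2,3,1]
  r2 -= -3·r0 → [0,-2,5,1]
  r3 -= 1·r0 → [0,0,-2,-3]
  r2 -= 1·r1 → [0,0,2,0]
  r3 -= 0·r1 → [0,0,-2,-3]
  r3 -= -1·r2 → [0,0,0,-3]

L=[[1,0,0,0],[-3,1,0,0],[-3,1,1,0],[1,0,-1,1]] U=[[-3,-2,-2,0],[0,-2,3,1],[0,0,2,0],[0,0,0,-3]]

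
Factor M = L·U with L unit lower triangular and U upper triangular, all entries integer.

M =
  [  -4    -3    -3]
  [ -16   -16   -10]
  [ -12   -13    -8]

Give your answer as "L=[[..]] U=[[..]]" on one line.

L=[[1,0,0],[4,1,0],[3,1,1]] U=[[-4,-3,-3],[0,-4,2],[0,0,-1]]

  R1 -= 4·R0 → [0,-4,2]
  R2 -= 3·R0 → [0,-4,1]
  R2 -= 1·R1 → [0,0,-1]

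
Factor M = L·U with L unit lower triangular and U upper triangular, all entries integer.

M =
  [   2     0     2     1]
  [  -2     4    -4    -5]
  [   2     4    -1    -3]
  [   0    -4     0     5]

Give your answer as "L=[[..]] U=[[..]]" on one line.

  R1 -= -1·R0 → [0,4,-2,-4]
  R2 -= 1·R0 → [0,4,-3,-4]
  R3 -= 0·R0 → [0,-4,0,5]
  R2 -= 1·R1 → [0,0,-1,0]
  R3 -= -1·R1 → [0,0,-2,1]
  R3 -= 2·R2 → [0,0,0,1]

L=[[1,0,0,0],[-1,1,0,0],[1,1,1,0],[0,-1,2,1]] U=[[2,0,2,1],[0,4,-2,-4],[0,0,-1,0],[0,0,0,1]]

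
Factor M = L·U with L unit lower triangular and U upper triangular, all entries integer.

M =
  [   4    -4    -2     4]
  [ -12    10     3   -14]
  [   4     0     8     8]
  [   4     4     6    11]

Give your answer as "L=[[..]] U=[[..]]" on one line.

  R1 -= -3·R0 → [0,-2,-3,-2]
  R2 -= 1·R0 → [0,4,10,4]
  R3 -= 1·R0 → [0,8,8,7]
  R2 -= -2·R1 → [0,0,4,0]
  R3 -= -4·R1 → [0,0,-4,-1]
  R3 -= -1·R2 → [0,0,0,-1]

L=[[1,0,0,0],[-3,1,0,0],[1,-2,1,0],[1,-4,-1,1]] U=[[4,-4,-2,4],[0,-2,-3,-2],[0,0,4,0],[0,0,0,-1]]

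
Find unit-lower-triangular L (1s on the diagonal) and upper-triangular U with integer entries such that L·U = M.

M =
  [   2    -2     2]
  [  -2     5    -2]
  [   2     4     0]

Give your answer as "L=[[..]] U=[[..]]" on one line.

L=[[1,0,0],[-1,1,0],[1,2,1]] U=[[2,-2,2],[0,3,0],[0,0,-2]]

  row1 -= -1·row0 → [0,3,0]
  row2 -= 1·row0 → [0,6,-2]
  row2 -= 2·row1 → [0,0,-2]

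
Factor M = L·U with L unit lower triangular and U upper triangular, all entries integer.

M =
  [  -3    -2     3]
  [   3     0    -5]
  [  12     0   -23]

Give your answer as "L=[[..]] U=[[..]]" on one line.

  r1 -= -1·r0 → [0,-2,-2]
  r2 -= -4·r0 → [0,-8,-11]
  r2 -= 4·r1 → [0,0,-3]

L=[[1,0,0],[-1,1,0],[-4,4,1]] U=[[-3,-2,3],[0,-2,-2],[0,0,-3]]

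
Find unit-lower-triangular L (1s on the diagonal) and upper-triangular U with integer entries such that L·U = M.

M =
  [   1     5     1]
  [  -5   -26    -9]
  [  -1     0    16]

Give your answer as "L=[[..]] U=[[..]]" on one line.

  R1 -= -5·R0 → [0,-1,-4]
  R2 -= -1·R0 → [0,5,17]
  R2 -= -5·R1 → [0,0,-3]

L=[[1,0,0],[-5,1,0],[-1,-5,1]] U=[[1,5,1],[0,-1,-4],[0,0,-3]]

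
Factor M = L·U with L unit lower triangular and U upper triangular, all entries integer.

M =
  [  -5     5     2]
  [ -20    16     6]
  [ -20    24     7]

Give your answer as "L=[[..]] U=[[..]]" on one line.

  R1 -= 4·R0 → [0,-4,-2]
  R2 -= 4·R0 → [0,4,-1]
  R2 -= -1·R1 → [0,0,-3]

L=[[1,0,0],[4,1,0],[4,-1,1]] U=[[-5,5,2],[0,-4,-2],[0,0,-3]]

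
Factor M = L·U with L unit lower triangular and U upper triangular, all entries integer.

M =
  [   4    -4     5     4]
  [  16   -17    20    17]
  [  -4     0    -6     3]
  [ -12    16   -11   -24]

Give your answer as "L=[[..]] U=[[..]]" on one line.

L=[[1,0,0,0],[4,1,0,0],[-1,4,1,0],[-3,-4,-4,1]] U=[[4,-4,5,4],[0,-1,0,1],[0,0,-1,3],[0,0,0,4]]

  row1 -= 4·row0 → [0,-1,0,1]
  row2 -= -1·row0 → [0,-4,-1,7]
  row3 -= -3·row0 → [0,4,4,-12]
  row2 -= 4·row1 → [0,0,-1,3]
  row3 -= -4·row1 → [0,0,4,-8]
  row3 -= -4·row2 → [0,0,0,4]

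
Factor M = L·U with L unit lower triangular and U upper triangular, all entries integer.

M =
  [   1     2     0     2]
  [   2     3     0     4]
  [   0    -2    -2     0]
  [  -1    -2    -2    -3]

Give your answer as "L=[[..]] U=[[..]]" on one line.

L=[[1,0,0,0],[2,1,0,0],[0,2,1,0],[-1,0,1,1]] U=[[1,2,0,2],[0,-1,0,0],[0,0,-2,0],[0,0,0,-1]]

  row1 -= 2·row0 → [0,-1,0,0]
  row2 -= 0·row0 → [0,-2,-2,0]
  row3 -= -1·row0 → [0,0,-2,-1]
  row2 -= 2·row1 → [0,0,-2,0]
  row3 -= 0·row1 → [0,0,-2,-1]
  row3 -= 1·row2 → [0,0,0,-1]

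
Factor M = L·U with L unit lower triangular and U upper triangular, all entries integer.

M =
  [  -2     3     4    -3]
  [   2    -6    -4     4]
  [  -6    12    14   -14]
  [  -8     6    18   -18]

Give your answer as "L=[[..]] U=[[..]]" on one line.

L=[[1,0,0,0],[-1,1,0,0],[3,-1,1,0],[4,2,1,1]] U=[[-2,3,4,-3],[0,-3,0,1],[0,0,2,-4],[0,0,0,-4]]

  R1 -= -1·R0 → [0,-3,0,1]
  R2 -= 3·R0 → [0,3,2,-5]
  R3 -= 4·R0 → [0,-6,2,-6]
  R2 -= -1·R1 → [0,0,2,-4]
  R3 -= 2·R1 → [0,0,2,-8]
  R3 -= 1·R2 → [0,0,0,-4]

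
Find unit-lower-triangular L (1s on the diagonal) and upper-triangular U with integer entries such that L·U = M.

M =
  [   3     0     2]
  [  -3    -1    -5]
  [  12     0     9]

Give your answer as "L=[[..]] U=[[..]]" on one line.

L=[[1,0,0],[-1,1,0],[4,0,1]] U=[[3,0,2],[0,-1,-3],[0,0,1]]

  r1 -= -1·r0 → [0,-1,-3]
  r2 -= 4·r0 → [0,0,1]
  r2 -= 0·r1 → [0,0,1]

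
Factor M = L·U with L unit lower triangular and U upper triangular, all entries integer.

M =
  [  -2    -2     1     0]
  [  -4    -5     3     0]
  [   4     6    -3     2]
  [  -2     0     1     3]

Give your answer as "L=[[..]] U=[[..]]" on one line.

L=[[1,0,0,0],[2,1,0,0],[-2,-2,1,0],[1,-2,2,1]] U=[[-2,-2,1,0],[0,-1,1,0],[0,0,1,2],[0,0,0,-1]]

  row1 -= 2·row0 → [0,-1,1,0]
  row2 -= -2·row0 → [0,2,-1,2]
  row3 -= 1·row0 → [0,2,0,3]
  row2 -= -2·row1 → [0,0,1,2]
  row3 -= -2·row1 → [0,0,2,3]
  row3 -= 2·row2 → [0,0,0,-1]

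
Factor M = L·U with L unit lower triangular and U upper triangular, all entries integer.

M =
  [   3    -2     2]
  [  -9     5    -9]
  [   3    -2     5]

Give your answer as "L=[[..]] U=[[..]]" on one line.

L=[[1,0,0],[-3,1,0],[1,0,1]] U=[[3,-2,2],[0,-1,-3],[0,0,3]]

  r1 -= -3·r0 → [0,-1,-3]
  r2 -= 1·r0 → [0,0,3]
  r2 -= 0·r1 → [0,0,3]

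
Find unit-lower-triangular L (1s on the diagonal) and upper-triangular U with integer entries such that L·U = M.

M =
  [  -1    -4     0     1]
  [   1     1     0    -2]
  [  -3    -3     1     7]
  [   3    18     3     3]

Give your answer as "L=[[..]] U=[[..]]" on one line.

L=[[1,0,0,0],[-1,1,0,0],[3,-3,1,0],[-3,-2,3,1]] U=[[-1,-4,0,1],[0,-3,0,-1],[0,0,1,1],[0,0,0,1]]

  r1 -= -1·r0 → [0,-3,0,-1]
  r2 -= 3·r0 → [0,9,1,4]
  r3 -= -3·r0 → [0,6,3,6]
  r2 -= -3·r1 → [0,0,1,1]
  r3 -= -2·r1 → [0,0,3,4]
  r3 -= 3·r2 → [0,0,0,1]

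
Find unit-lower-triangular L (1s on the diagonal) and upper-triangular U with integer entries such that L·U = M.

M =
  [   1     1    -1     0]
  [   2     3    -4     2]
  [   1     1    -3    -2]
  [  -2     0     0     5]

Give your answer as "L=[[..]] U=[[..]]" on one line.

  R1 -= 2·R0 → [0,1,-2,2]
  R2 -= 1·R0 → [0,0,-2,-2]
  R3 -= -2·R0 → [0,2,-2,5]
  R2 -= 0·R1 → [0,0,-2,-2]
  R3 -= 2·R1 → [0,0,2,1]
  R3 -= -1·R2 → [0,0,0,-1]

L=[[1,0,0,0],[2,1,0,0],[1,0,1,0],[-2,2,-1,1]] U=[[1,1,-1,0],[0,1,-2,2],[0,0,-2,-2],[0,0,0,-1]]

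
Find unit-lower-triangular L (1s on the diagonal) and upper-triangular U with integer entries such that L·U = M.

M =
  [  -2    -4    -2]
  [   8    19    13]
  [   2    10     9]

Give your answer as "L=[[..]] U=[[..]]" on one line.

L=[[1,0,0],[-4,1,0],[-1,2,1]] U=[[-2,-4,-2],[0,3,5],[0,0,-3]]

  r1 -= -4·r0 → [0,3,5]
  r2 -= -1·r0 → [0,6,7]
  r2 -= 2·r1 → [0,0,-3]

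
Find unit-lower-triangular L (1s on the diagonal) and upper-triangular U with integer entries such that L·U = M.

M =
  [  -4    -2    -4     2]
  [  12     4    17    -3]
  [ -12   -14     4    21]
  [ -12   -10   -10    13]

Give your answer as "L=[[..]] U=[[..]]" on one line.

L=[[1,0,0,0],[-3,1,0,0],[3,4,1,0],[3,2,2,1]] U=[[-4,-2,-4,2],[0,-2,5,3],[0,0,-4,3],[0,0,0,-5]]

  r1 -= -3·r0 → [0,-2,5,3]
  r2 -= 3·r0 → [0,-8,16,15]
  r3 -= 3·r0 → [0,-4,2,7]
  r2 -= 4·r1 → [0,0,-4,3]
  r3 -= 2·r1 → [0,0,-8,1]
  r3 -= 2·r2 → [0,0,0,-5]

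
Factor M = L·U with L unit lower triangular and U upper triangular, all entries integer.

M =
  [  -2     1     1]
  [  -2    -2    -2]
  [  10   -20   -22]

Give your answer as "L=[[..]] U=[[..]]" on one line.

L=[[1,0,0],[1,1,0],[-5,5,1]] U=[[-2,1,1],[0,-3,-3],[0,0,-2]]

  r1 -= 1·r0 → [0,-3,-3]
  r2 -= -5·r0 → [0,-15,-17]
  r2 -= 5·r1 → [0,0,-2]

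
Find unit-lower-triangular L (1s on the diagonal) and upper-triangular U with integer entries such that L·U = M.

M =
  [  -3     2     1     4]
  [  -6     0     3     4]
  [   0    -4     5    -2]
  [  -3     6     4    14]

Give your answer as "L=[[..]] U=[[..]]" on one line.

  r1 -= 2·r0 → [0,-4,1,-4]
  r2 -= 0·r0 → [0,-4,5,-2]
  r3 -= 1·r0 → [0,4,3,10]
  r2 -= 1·r1 → [0,0,4,2]
  r3 -= -1·r1 → [0,0,4,6]
  r3 -= 1·r2 → [0,0,0,4]

L=[[1,0,0,0],[2,1,0,0],[0,1,1,0],[1,-1,1,1]] U=[[-3,2,1,4],[0,-4,1,-4],[0,0,4,2],[0,0,0,4]]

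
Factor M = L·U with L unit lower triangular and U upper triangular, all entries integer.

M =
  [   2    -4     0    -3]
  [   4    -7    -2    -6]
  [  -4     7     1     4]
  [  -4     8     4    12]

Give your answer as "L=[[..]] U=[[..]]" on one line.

  R1 -= 2·R0 → [0,1,-2,0]
  R2 -= -2·R0 → [0,-1,1,-2]
  R3 -= -2·R0 → [0,0,4,6]
  R2 -= -1·R1 → [0,0,-1,-2]
  R3 -= 0·R1 → [0,0,4,6]
  R3 -= -4·R2 → [0,0,0,-2]

L=[[1,0,0,0],[2,1,0,0],[-2,-1,1,0],[-2,0,-4,1]] U=[[2,-4,0,-3],[0,1,-2,0],[0,0,-1,-2],[0,0,0,-2]]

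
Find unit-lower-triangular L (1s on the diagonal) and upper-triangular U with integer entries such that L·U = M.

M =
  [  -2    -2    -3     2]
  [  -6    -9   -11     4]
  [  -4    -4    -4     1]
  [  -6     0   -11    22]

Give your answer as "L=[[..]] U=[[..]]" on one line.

L=[[1,0,0,0],[3,1,0,0],[2,0,1,0],[3,-2,-3,1]] U=[[-2,-2,-3,2],[0,-3,-2,-2],[0,0,2,-3],[0,0,0,3]]

  r1 -= 3·r0 → [0,-3,-2,-2]
  r2 -= 2·r0 → [0,0,2,-3]
  r3 -= 3·r0 → [0,6,-2,16]
  r2 -= 0·r1 → [0,0,2,-3]
  r3 -= -2·r1 → [0,0,-6,12]
  r3 -= -3·r2 → [0,0,0,3]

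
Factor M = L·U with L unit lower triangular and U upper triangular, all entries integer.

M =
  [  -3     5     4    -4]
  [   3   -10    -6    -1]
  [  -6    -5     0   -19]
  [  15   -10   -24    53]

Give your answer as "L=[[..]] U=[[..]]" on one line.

  r1 -= -1·r0 → [0,-5,-2,-5]
  r2 -= 2·r0 → [0,-15,-8,-11]
  r3 -= -5·r0 → [0,15,-4,33]
  r2 -= 3·r1 → [0,0,-2,4]
  r3 -= -3·r1 → [0,0,-10,18]
  r3 -= 5·r2 → [0,0,0,-2]

L=[[1,0,0,0],[-1,1,0,0],[2,3,1,0],[-5,-3,5,1]] U=[[-3,5,4,-4],[0,-5,-2,-5],[0,0,-2,4],[0,0,0,-2]]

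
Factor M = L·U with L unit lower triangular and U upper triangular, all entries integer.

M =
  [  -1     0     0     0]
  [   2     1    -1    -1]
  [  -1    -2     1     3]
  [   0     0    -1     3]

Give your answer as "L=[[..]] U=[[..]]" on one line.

  R1 -= -2·R0 → [0,1,-1,-1]
  R2 -= 1·R0 → [0,-2,1,3]
  R3 -= 0·R0 → [0,0,-1,3]
  R2 -= -2·R1 → [0,0,-1,1]
  R3 -= 0·R1 → [0,0,-1,3]
  R3 -= 1·R2 → [0,0,0,2]

L=[[1,0,0,0],[-2,1,0,0],[1,-2,1,0],[0,0,1,1]] U=[[-1,0,0,0],[0,1,-1,-1],[0,0,-1,1],[0,0,0,2]]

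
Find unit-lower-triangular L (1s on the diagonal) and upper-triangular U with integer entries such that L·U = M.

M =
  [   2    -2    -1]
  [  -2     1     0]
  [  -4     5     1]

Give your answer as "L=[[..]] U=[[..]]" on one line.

L=[[1,0,0],[-1,1,0],[-2,-1,1]] U=[[2,-2,-1],[0,-1,-1],[0,0,-2]]

  R1 -= -1·R0 → [0,-1,-1]
  R2 -= -2·R0 → [0,1,-1]
  R2 -= -1·R1 → [0,0,-2]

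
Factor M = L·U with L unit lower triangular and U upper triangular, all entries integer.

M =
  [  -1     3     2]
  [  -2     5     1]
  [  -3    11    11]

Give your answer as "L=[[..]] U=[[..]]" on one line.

  R1 -= 2·R0 → [0,-1,-3]
  R2 -= 3·R0 → [0,2,5]
  R2 -= -2·R1 → [0,0,-1]

L=[[1,0,0],[2,1,0],[3,-2,1]] U=[[-1,3,2],[0,-1,-3],[0,0,-1]]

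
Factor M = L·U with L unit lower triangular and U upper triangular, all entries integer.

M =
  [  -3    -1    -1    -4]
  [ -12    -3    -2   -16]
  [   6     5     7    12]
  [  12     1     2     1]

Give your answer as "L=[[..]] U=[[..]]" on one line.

L=[[1,0,0,0],[4,1,0,0],[-2,3,1,0],[-4,-3,-4,1]] U=[[-3,-1,-1,-4],[0,1,2,0],[0,0,-1,4],[0,0,0,1]]

  R1 -= 4·R0 → [0,1,2,0]
  R2 -= -2·R0 → [0,3,5,4]
  R3 -= -4·R0 → [0,-3,-2,-15]
  R2 -= 3·R1 → [0,0,-1,4]
  R3 -= -3·R1 → [0,0,4,-15]
  R3 -= -4·R2 → [0,0,0,1]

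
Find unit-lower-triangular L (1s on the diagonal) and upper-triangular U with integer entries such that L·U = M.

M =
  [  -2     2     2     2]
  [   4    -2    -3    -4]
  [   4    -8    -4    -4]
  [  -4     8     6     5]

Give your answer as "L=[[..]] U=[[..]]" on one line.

L=[[1,0,0,0],[-2,1,0,0],[-2,-2,1,0],[2,2,0,1]] U=[[-2,2,2,2],[0,2,1,0],[0,0,2,0],[0,0,0,1]]

  R1 -= -2·R0 → [0,2,1,0]
  R2 -= -2·R0 → [0,-4,0,0]
  R3 -= 2·R0 → [0,4,2,1]
  R2 -= -2·R1 → [0,0,2,0]
  R3 -= 2·R1 → [0,0,0,1]
  R3 -= 0·R2 → [0,0,0,1]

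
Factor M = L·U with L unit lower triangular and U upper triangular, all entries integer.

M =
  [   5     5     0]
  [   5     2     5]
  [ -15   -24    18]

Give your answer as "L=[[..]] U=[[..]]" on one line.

L=[[1,0,0],[1,1,0],[-3,3,1]] U=[[5,5,0],[0,-3,5],[0,0,3]]

  R1 -= 1·R0 → [0,-3,5]
  R2 -= -3·R0 → [0,-9,18]
  R2 -= 3·R1 → [0,0,3]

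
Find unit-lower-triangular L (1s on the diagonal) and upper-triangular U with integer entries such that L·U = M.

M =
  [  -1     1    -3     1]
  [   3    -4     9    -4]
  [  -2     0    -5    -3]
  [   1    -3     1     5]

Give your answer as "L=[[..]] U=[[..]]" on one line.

  R1 -= -3·R0 → [0,-1,0,-1]
  R2 -= 2·R0 → [0,-2,1,-5]
  R3 -= -1·R0 → [0,-2,-2,6]
  R2 -= 2·R1 → [0,0,1,-3]
  R3 -= 2·R1 → [0,0,-2,8]
  R3 -= -2·R2 → [0,0,0,2]

L=[[1,0,0,0],[-3,1,0,0],[2,2,1,0],[-1,2,-2,1]] U=[[-1,1,-3,1],[0,-1,0,-1],[0,0,1,-3],[0,0,0,2]]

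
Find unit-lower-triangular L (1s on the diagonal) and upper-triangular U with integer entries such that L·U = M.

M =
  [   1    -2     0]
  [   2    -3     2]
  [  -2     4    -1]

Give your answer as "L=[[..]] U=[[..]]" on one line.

  row1 -= 2·row0 → [0,1,2]
  row2 -= -2·row0 → [0,0,-1]
  row2 -= 0·row1 → [0,0,-1]

L=[[1,0,0],[2,1,0],[-2,0,1]] U=[[1,-2,0],[0,1,2],[0,0,-1]]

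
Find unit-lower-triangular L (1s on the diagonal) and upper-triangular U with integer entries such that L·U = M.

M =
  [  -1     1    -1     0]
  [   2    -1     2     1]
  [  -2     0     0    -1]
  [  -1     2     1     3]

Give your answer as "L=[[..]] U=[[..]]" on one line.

  row1 -= -2·row0 → [0,1,0,1]
  row2 -= 2·row0 → [0,-2,2,-1]
  row3 -= 1·row0 → [0,1,2,3]
  row2 -= -2·row1 → [0,0,2,1]
  row3 -= 1·row1 → [0,0,2,2]
  row3 -= 1·row2 → [0,0,0,1]

L=[[1,0,0,0],[-2,1,0,0],[2,-2,1,0],[1,1,1,1]] U=[[-1,1,-1,0],[0,1,0,1],[0,0,2,1],[0,0,0,1]]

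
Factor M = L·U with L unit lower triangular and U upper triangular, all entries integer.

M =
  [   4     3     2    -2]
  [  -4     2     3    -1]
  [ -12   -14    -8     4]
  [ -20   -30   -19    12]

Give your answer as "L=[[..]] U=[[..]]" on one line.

  row1 -= -1·row0 → [0,5,5,-3]
  row2 -= -3·row0 → [0,-5,-2,-2]
  row3 -= -5·row0 → [0,-15,-9,2]
  row2 -= -1·row1 → [0,0,3,-5]
  row3 -= -3·row1 → [0,0,6,-7]
  row3 -= 2·row2 → [0,0,0,3]

L=[[1,0,0,0],[-1,1,0,0],[-3,-1,1,0],[-5,-3,2,1]] U=[[4,3,2,-2],[0,5,5,-3],[0,0,3,-5],[0,0,0,3]]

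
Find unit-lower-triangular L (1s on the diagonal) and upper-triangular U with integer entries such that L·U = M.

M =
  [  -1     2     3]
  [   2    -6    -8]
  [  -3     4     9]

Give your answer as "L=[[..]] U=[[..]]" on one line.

L=[[1,0,0],[-2,1,0],[3,1,1]] U=[[-1,2,3],[0,-2,-2],[0,0,2]]

  row1 -= -2·row0 → [0,-2,-2]
  row2 -= 3·row0 → [0,-2,0]
  row2 -= 1·row1 → [0,0,2]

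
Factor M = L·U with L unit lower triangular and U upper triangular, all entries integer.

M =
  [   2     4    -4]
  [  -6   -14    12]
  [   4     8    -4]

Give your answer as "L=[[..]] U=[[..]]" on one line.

L=[[1,0,0],[-3,1,0],[2,0,1]] U=[[2,4,-4],[0,-2,0],[0,0,4]]

  r1 -= -3·r0 → [0,-2,0]
  r2 -= 2·r0 → [0,0,4]
  r2 -= 0·r1 → [0,0,4]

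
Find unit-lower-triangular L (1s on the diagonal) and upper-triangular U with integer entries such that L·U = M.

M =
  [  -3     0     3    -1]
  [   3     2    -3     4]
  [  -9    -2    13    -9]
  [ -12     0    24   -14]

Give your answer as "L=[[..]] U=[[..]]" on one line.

  R1 -= -1·R0 → [0,2,0,3]
  R2 -= 3·R0 → [0,-2,4,-6]
  R3 -= 4·R0 → [0,0,12,-10]
  R2 -= -1·R1 → [0,0,4,-3]
  R3 -= 0·R1 → [0,0,12,-10]
  R3 -= 3·R2 → [0,0,0,-1]

L=[[1,0,0,0],[-1,1,0,0],[3,-1,1,0],[4,0,3,1]] U=[[-3,0,3,-1],[0,2,0,3],[0,0,4,-3],[0,0,0,-1]]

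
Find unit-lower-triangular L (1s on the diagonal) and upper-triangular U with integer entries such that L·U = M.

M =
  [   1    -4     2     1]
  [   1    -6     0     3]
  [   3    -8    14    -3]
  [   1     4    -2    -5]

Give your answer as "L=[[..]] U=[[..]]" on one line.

  r1 -= 1·r0 → [0,-2,-2,2]
  r2 -= 3·r0 → [0,4,8,-6]
  r3 -= 1·r0 → [0,8,-4,-6]
  r2 -= -2·r1 → [0,0,4,-2]
  r3 -= -4·r1 → [0,0,-12,2]
  r3 -= -3·r2 → [0,0,0,-4]

L=[[1,0,0,0],[1,1,0,0],[3,-2,1,0],[1,-4,-3,1]] U=[[1,-4,2,1],[0,-2,-2,2],[0,0,4,-2],[0,0,0,-4]]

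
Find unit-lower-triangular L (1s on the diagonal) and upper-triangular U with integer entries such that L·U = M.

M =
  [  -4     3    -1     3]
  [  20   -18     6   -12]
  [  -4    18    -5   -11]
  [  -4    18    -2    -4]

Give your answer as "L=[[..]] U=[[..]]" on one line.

  r1 -= -5·r0 → [0,-3,1,3]
  r2 -= 1·r0 → [0,15,-4,-14]
  r3 -= 1·r0 → [0,15,-1,-7]
  r2 -= -5·r1 → [0,0,1,1]
  r3 -= -5·r1 → [0,0,4,8]
  r3 -= 4·r2 → [0,0,0,4]

L=[[1,0,0,0],[-5,1,0,0],[1,-5,1,0],[1,-5,4,1]] U=[[-4,3,-1,3],[0,-3,1,3],[0,0,1,1],[0,0,0,4]]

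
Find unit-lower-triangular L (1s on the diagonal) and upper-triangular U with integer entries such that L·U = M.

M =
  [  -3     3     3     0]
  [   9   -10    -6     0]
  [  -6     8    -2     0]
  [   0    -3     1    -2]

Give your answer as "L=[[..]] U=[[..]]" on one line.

  row1 -= -3·row0 → [0,-1,3,0]
  row2 -= 2·row0 → [0,2,-8,0]
  row3 -= 0·row0 → [0,-3,1,-2]
  row2 -= -2·row1 → [0,0,-2,0]
  row3 -= 3·row1 → [0,0,-8,-2]
  row3 -= 4·row2 → [0,0,0,-2]

L=[[1,0,0,0],[-3,1,0,0],[2,-2,1,0],[0,3,4,1]] U=[[-3,3,3,0],[0,-1,3,0],[0,0,-2,0],[0,0,0,-2]]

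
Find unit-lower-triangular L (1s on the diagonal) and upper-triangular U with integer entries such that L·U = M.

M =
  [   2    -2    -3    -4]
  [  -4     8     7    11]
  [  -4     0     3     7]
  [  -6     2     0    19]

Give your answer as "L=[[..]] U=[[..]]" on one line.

L=[[1,0,0,0],[-2,1,0,0],[-2,-1,1,0],[-3,-1,4,1]] U=[[2,-2,-3,-4],[0,4,1,3],[0,0,-2,2],[0,0,0,2]]

  r1 -= -2·r0 → [0,4,1,3]
  r2 -= -2·r0 → [0,-4,-3,-1]
  r3 -= -3·r0 → [0,-4,-9,7]
  r2 -= -1·r1 → [0,0,-2,2]
  r3 -= -1·r1 → [0,0,-8,10]
  r3 -= 4·r2 → [0,0,0,2]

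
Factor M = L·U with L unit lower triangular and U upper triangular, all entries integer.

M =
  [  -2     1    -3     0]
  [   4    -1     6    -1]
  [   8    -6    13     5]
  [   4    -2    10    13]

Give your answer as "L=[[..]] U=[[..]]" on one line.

  r1 -= -2·r0 → [0,1,0,-1]
  r2 -= -4·r0 → [0,-2,1,5]
  r3 -= -2·r0 → [0,0,4,13]
  r2 -= -2·r1 → [0,0,1,3]
  r3 -= 0·r1 → [0,0,4,13]
  r3 -= 4·r2 → [0,0,0,1]

L=[[1,0,0,0],[-2,1,0,0],[-4,-2,1,0],[-2,0,4,1]] U=[[-2,1,-3,0],[0,1,0,-1],[0,0,1,3],[0,0,0,1]]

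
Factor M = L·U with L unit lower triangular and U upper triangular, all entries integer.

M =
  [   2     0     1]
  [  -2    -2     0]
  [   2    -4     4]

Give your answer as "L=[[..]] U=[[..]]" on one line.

  R1 -= -1·R0 → [0,-2,1]
  R2 -= 1·R0 → [0,-4,3]
  R2 -= 2·R1 → [0,0,1]

L=[[1,0,0],[-1,1,0],[1,2,1]] U=[[2,0,1],[0,-2,1],[0,0,1]]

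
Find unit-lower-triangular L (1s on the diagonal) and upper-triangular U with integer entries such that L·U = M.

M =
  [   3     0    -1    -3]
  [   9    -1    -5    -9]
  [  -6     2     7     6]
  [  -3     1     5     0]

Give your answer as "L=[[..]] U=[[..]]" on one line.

L=[[1,0,0,0],[3,1,0,0],[-2,-2,1,0],[-1,-1,2,1]] U=[[3,0,-1,-3],[0,-1,-2,0],[0,0,1,0],[0,0,0,-3]]

  R1 -= 3·R0 → [0,-1,-2,0]
  R2 -= -2·R0 → [0,2,5,0]
  R3 -= -1·R0 → [0,1,4,-3]
  R2 -= -2·R1 → [0,0,1,0]
  R3 -= -1·R1 → [0,0,2,-3]
  R3 -= 2·R2 → [0,0,0,-3]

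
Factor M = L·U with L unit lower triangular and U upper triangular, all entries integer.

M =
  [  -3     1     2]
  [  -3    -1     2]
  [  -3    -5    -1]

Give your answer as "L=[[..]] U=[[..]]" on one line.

L=[[1,0,0],[1,1,0],[1,3,1]] U=[[-3,1,2],[0,-2,0],[0,0,-3]]

  R1 -= 1·R0 → [0,-2,0]
  R2 -= 1·R0 → [0,-6,-3]
  R2 -= 3·R1 → [0,0,-3]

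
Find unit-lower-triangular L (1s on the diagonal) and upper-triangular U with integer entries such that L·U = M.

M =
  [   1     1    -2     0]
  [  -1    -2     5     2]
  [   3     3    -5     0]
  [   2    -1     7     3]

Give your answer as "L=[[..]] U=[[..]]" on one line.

  r1 -= -1·r0 → [0,-1,3,2]
  r2 -= 3·r0 → [0,0,1,0]
  r3 -= 2·r0 → [0,-3,11,3]
  r2 -= 0·r1 → [0,0,1,0]
  r3 -= 3·r1 → [0,0,2,-3]
  r3 -= 2·r2 → [0,0,0,-3]

L=[[1,0,0,0],[-1,1,0,0],[3,0,1,0],[2,3,2,1]] U=[[1,1,-2,0],[0,-1,3,2],[0,0,1,0],[0,0,0,-3]]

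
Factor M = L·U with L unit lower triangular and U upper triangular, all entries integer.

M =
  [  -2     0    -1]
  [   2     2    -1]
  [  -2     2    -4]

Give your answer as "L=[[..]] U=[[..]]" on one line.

  R1 -= -1·R0 → [0,2,-2]
  R2 -= 1·R0 → [0,2,-3]
  R2 -= 1·R1 → [0,0,-1]

L=[[1,0,0],[-1,1,0],[1,1,1]] U=[[-2,0,-1],[0,2,-2],[0,0,-1]]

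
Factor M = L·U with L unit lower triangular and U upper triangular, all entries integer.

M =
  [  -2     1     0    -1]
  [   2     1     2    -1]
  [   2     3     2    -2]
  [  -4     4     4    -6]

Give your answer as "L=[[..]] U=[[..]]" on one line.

L=[[1,0,0,0],[-1,1,0,0],[-1,2,1,0],[2,1,-1,1]] U=[[-2,1,0,-1],[0,2,2,-2],[0,0,-2,1],[0,0,0,-1]]

  r1 -= -1·r0 → [0,2,2,-2]
  r2 -= -1·r0 → [0,4,2,-3]
  r3 -= 2·r0 → [0,2,4,-4]
  r2 -= 2·r1 → [0,0,-2,1]
  r3 -= 1·r1 → [0,0,2,-2]
  r3 -= -1·r2 → [0,0,0,-1]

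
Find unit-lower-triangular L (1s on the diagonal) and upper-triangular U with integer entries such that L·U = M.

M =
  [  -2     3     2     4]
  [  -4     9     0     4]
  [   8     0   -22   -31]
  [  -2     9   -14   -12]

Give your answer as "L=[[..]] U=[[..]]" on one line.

  row1 -= 2·row0 → [0,3,-4,-4]
  row2 -= -4·row0 → [0,12,-14,-15]
  row3 -= 1·row0 → [0,6,-16,-16]
  row2 -= 4·row1 → [0,0,2,1]
  row3 -= 2·row1 → [0,0,-8,-8]
  row3 -= -4·row2 → [0,0,0,-4]

L=[[1,0,0,0],[2,1,0,0],[-4,4,1,0],[1,2,-4,1]] U=[[-2,3,2,4],[0,3,-4,-4],[0,0,2,1],[0,0,0,-4]]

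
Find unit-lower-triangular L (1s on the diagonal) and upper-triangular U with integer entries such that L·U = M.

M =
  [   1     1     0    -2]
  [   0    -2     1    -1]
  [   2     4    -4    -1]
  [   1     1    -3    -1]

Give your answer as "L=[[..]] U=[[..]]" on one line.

  row1 -= 0·row0 → [0,-2,1,-1]
  row2 -= 2·row0 → [0,2,-4,3]
  row3 -= 1·row0 → [0,0,-3,1]
  row2 -= -1·row1 → [0,0,-3,2]
  row3 -= 0·row1 → [0,0,-3,1]
  row3 -= 1·row2 → [0,0,0,-1]

L=[[1,0,0,0],[0,1,0,0],[2,-1,1,0],[1,0,1,1]] U=[[1,1,0,-2],[0,-2,1,-1],[0,0,-3,2],[0,0,0,-1]]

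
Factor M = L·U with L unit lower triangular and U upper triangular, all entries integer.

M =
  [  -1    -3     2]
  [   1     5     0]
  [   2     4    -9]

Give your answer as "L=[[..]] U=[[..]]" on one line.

  row1 -= -1·row0 → [0,2,2]
  row2 -= -2·row0 → [0,-2,-5]
  row2 -= -1·row1 → [0,0,-3]

L=[[1,0,0],[-1,1,0],[-2,-1,1]] U=[[-1,-3,2],[0,2,2],[0,0,-3]]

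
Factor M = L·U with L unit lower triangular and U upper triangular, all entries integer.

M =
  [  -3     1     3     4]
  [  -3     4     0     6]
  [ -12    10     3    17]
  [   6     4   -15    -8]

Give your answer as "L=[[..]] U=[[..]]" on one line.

  r1 -= 1·r0 → [0,3,-3,2]
  r2 -= 4·r0 → [0,6,-9,1]
  r3 -= -2·r0 → [0,6,-9,0]
  r2 -= 2·r1 → [0,0,-3,-3]
  r3 -= 2·r1 → [0,0,-3,-4]
  r3 -= 1·r2 → [0,0,0,-1]

L=[[1,0,0,0],[1,1,0,0],[4,2,1,0],[-2,2,1,1]] U=[[-3,1,3,4],[0,3,-3,2],[0,0,-3,-3],[0,0,0,-1]]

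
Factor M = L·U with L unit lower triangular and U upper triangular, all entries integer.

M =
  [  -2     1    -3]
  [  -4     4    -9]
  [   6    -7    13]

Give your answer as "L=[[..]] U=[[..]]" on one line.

L=[[1,0,0],[2,1,0],[-3,-2,1]] U=[[-2,1,-3],[0,2,-3],[0,0,-2]]

  r1 -= 2·r0 → [0,2,-3]
  r2 -= -3·r0 → [0,-4,4]
  r2 -= -2·r1 → [0,0,-2]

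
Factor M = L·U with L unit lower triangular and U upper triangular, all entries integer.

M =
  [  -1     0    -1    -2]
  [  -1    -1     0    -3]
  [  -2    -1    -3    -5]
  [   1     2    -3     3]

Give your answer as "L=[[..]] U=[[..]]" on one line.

  R1 -= 1·R0 → [0,-1,1,-1]
  R2 -= 2·R0 → [0,-1,-1,-1]
  R3 -= -1·R0 → [0,2,-4,1]
  R2 -= 1·R1 → [0,0,-2,0]
  R3 -= -2·R1 → [0,0,-2,-1]
  R3 -= 1·R2 → [0,0,0,-1]

L=[[1,0,0,0],[1,1,0,0],[2,1,1,0],[-1,-2,1,1]] U=[[-1,0,-1,-2],[0,-1,1,-1],[0,0,-2,0],[0,0,0,-1]]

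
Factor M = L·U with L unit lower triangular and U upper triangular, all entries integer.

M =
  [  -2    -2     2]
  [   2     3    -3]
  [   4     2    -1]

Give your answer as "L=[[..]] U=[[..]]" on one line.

  r1 -= -1·r0 → [0,1,-1]
  r2 -= -2·r0 → [0,-2,3]
  r2 -= -2·r1 → [0,0,1]

L=[[1,0,0],[-1,1,0],[-2,-2,1]] U=[[-2,-2,2],[0,1,-1],[0,0,1]]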